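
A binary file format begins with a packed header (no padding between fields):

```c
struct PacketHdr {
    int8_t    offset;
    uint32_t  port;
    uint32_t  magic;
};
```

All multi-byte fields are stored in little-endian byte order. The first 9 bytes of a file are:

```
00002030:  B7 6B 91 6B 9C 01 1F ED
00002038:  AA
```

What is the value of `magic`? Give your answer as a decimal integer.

2867666689

`magic` follows `offset` (1 B), `port` (4 B), so it starts at offset 1 + 4 = 5 and occupies 4 bytes.
Bytes at offsets 5..8: 01 1F ED AA.
Little-endian stores the least-significant byte at the lowest address.
Reassemble most-significant byte first: AA ED 1F 01 → 0xAAED1F01.
0xAAED1F01 = 2867666689.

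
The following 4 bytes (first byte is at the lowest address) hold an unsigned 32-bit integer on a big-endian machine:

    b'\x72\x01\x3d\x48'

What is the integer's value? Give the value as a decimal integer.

1912683848

Big-endian: lowest address holds the most-significant byte.
The bytes are already most-significant first: 0x72013D48.
0x72013D48 = 1912683848.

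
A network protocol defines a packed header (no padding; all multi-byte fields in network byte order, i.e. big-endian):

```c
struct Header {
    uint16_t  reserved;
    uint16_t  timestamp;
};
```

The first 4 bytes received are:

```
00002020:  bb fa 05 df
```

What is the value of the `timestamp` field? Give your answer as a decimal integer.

`timestamp` follows `reserved` (2 bytes), so it starts at byte offset 2 and occupies 2 bytes.
Bytes at offsets 2..3: 05 DF.
Big-endian stores the most-significant byte at the lowest address.
The bytes are already most-significant first: 0x05DF.
0x05DF = 1503.

1503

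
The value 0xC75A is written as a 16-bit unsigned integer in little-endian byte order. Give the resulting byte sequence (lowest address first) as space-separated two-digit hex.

5A C7

Split into bytes (most-significant first): C7 5A.
Little-endian: lowest address holds the least-significant byte.
So at ascending addresses the bytes are 5A C7.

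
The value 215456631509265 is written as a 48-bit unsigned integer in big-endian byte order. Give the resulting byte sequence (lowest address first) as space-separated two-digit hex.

215456631509265 in hexadecimal, padded to 48 bits, is 0xC3F4E7FC5111.
Split into bytes (most-significant first): C3 F4 E7 FC 51 11.
Big-endian: lowest address holds the most-significant byte.
So the memory order matches the most-significant-first order: C3 F4 E7 FC 51 11.

C3 F4 E7 FC 51 11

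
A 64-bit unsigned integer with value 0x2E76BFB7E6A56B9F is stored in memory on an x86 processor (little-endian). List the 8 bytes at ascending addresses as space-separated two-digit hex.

Split into bytes (most-significant first): 2E 76 BF B7 E6 A5 6B 9F.
Little-endian stores the least-significant byte at the lowest address.
So at ascending addresses the bytes are 9F 6B A5 E6 B7 BF 76 2E.

9F 6B A5 E6 B7 BF 76 2E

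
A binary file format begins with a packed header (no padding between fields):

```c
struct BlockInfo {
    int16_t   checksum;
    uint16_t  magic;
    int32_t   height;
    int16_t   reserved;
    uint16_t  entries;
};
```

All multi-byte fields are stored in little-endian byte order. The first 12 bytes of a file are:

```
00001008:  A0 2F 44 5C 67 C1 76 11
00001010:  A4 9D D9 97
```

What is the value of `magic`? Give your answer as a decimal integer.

23620

`magic` follows `checksum` (2 bytes), so it starts at byte offset 2 and occupies 2 bytes.
Bytes at offsets 2..3: 44 5C.
Little-endian stores the least-significant byte at the lowest address.
Reassemble most-significant byte first: 5C 44 → 0x5C44.
0x5C44 = 23620.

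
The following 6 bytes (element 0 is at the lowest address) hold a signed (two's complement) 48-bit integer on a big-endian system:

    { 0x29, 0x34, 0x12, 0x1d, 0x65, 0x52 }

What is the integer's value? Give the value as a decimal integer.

Big-endian: lowest address holds the most-significant byte.
The bytes are already most-significant first: 0x2934121D6552.
0x2934121D6552 = 45303618954578.

45303618954578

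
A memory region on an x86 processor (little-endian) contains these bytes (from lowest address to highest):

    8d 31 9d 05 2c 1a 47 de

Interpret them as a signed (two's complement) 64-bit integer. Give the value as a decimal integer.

-2429944697568022131

In little-endian order the low byte comes first in memory.
Reassemble most-significant byte first: DE 47 1A 2C 05 9D 31 8D → 0xDE471A2C059D318D.
Top bit is set, so as a signed 64-bit value this is 0xDE471A2C059D318D − 2^64 = -2429944697568022131.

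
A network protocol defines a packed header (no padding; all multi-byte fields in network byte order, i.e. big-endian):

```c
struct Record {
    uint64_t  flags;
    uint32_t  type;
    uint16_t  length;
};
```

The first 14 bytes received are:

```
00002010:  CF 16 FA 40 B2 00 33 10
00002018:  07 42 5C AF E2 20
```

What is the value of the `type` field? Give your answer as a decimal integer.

`type` follows `flags` (8 bytes), so it starts at byte offset 8 and occupies 4 bytes.
Bytes at offsets 8..11: 07 42 5C AF.
In big-endian order the high byte comes first in memory.
The bytes are already most-significant first: 0x07425CAF.
0x07425CAF = 121789615.

121789615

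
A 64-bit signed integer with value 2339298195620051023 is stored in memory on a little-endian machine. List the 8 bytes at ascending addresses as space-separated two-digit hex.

4F 38 A5 95 50 DB 76 20

2339298195620051023 in hexadecimal, padded to 64 bits, is 0x2076DB5095A5384F.
Split into bytes (most-significant first): 20 76 DB 50 95 A5 38 4F.
Little-endian: lowest address holds the least-significant byte.
So at ascending addresses the bytes are 4F 38 A5 95 50 DB 76 20.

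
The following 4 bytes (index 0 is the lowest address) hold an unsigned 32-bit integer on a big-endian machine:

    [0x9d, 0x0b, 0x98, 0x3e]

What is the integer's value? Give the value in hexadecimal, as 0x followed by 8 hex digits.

Big-endian stores the most-significant byte at the lowest address.
The bytes are already most-significant first: 0x9D0B983E.

0x9D0B983E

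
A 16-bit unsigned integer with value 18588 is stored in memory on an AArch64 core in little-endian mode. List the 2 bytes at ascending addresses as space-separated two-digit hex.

18588 in hexadecimal, padded to 16 bits, is 0x489C.
Split into bytes (most-significant first): 48 9C.
In little-endian order the low byte comes first in memory.
So at ascending addresses the bytes are 9C 48.

9C 48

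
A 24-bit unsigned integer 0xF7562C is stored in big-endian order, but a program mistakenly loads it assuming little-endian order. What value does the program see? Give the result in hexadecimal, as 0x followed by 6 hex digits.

Stored big-endian, the bytes at ascending addresses are F7 56 2C.
Read back as little-endian, the first byte is least significant, giving 0x2C56F7.

0x2C56F7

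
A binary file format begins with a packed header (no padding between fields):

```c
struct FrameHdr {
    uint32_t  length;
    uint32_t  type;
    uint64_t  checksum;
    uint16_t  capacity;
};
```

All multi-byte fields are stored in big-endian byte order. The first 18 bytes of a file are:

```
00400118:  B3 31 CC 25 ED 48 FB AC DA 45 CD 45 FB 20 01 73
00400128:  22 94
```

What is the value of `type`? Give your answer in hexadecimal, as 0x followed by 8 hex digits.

`type` follows `length` (4 bytes), so it starts at byte offset 4 and occupies 4 bytes.
Bytes at offsets 4..7: ED 48 FB AC.
In big-endian order the high byte comes first in memory.
The bytes are already most-significant first: 0xED48FBAC.

0xED48FBAC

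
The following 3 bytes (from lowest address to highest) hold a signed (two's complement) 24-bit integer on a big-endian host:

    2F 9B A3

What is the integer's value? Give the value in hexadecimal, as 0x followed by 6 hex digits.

0x2F9BA3

Big-endian stores the most-significant byte at the lowest address.
The bytes are already most-significant first: 0x2F9BA3.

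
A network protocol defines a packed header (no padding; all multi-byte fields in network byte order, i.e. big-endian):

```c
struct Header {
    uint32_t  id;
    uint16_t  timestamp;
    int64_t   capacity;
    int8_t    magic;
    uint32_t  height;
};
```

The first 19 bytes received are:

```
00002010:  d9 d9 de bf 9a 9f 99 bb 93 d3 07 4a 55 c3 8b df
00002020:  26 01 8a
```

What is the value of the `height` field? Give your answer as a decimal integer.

3743809930

`height` follows `id` (4 B), `timestamp` (2 B), `capacity` (8 B), `magic` (1 B), so it starts at offset 4 + 2 + 8 + 1 = 15 and occupies 4 bytes.
Bytes at offsets 15..18: DF 26 01 8A.
In big-endian order the high byte comes first in memory.
The bytes are already most-significant first: 0xDF26018A.
0xDF26018A = 3743809930.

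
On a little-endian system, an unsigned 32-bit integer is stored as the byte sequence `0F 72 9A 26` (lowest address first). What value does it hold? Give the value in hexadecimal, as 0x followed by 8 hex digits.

0x269A720F

Little-endian stores the least-significant byte at the lowest address.
Reassemble most-significant byte first: 26 9A 72 0F → 0x269A720F.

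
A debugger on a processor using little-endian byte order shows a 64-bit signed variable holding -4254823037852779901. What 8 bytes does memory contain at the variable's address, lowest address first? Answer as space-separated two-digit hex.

Two's complement of -4254823037852779901 in 64 bits: 4254823037852779901 = 0x3B0C2B02895D057D; invert → 0xC4F3D4FD76A2FA82; add 1 → 0xC4F3D4FD76A2FA83.
Split into bytes (most-significant first): C4 F3 D4 FD 76 A2 FA 83.
In little-endian order the low byte comes first in memory.
So at ascending addresses the bytes are 83 FA A2 76 FD D4 F3 C4.

83 FA A2 76 FD D4 F3 C4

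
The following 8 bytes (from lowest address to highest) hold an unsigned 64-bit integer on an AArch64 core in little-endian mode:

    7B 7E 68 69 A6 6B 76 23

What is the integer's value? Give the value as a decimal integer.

2555348201056534139

Little-endian stores the least-significant byte at the lowest address.
Reassemble most-significant byte first: 23 76 6B A6 69 68 7E 7B → 0x23766BA669687E7B.
0x23766BA669687E7B = 2555348201056534139.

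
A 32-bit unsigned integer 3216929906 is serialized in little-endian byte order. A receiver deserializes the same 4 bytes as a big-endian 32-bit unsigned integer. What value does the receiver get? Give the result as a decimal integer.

1920253631

3216929906 in 32-bit hexadecimal is 0xBFBE7472.
Stored little-endian, the bytes at ascending addresses are 72 74 BE BF.
Read back as big-endian, the last byte is least significant, giving 0x7274BEBF.
0x7274BEBF = 1920253631.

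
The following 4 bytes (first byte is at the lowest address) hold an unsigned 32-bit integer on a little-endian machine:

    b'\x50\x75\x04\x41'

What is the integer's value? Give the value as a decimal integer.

1090811216

In little-endian order the low byte comes first in memory.
Reassemble most-significant byte first: 41 04 75 50 → 0x41047550.
0x41047550 = 1090811216.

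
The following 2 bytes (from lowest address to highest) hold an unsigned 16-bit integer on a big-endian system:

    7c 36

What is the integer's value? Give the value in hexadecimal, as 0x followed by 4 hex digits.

0x7C36

Big-endian: lowest address holds the most-significant byte.
The bytes are already most-significant first: 0x7C36.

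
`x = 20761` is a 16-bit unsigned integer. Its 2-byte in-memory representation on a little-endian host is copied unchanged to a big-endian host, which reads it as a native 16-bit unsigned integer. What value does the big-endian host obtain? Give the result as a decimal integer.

6481

20761 in 16-bit hexadecimal is 0x5119.
Stored little-endian, the bytes at ascending addresses are 19 51.
Read back as big-endian, the last byte is least significant, giving 0x1951.
0x1951 = 6481.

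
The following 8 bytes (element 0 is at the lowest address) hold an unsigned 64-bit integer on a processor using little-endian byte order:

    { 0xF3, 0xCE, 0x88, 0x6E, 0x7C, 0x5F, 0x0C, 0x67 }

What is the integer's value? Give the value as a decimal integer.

7425414873662148339

In little-endian order the low byte comes first in memory.
Reassemble most-significant byte first: 67 0C 5F 7C 6E 88 CE F3 → 0x670C5F7C6E88CEF3.
0x670C5F7C6E88CEF3 = 7425414873662148339.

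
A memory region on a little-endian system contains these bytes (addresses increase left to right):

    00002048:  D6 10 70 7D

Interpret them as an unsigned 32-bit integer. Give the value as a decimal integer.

2104496342

In little-endian order the low byte comes first in memory.
Reassemble most-significant byte first: 7D 70 10 D6 → 0x7D7010D6.
0x7D7010D6 = 2104496342.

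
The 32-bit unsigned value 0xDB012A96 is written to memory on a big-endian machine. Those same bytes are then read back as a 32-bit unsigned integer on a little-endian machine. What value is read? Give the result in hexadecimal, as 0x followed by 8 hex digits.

Stored big-endian, the bytes at ascending addresses are DB 01 2A 96.
Read back as little-endian, the first byte is least significant, giving 0x962A01DB.

0x962A01DB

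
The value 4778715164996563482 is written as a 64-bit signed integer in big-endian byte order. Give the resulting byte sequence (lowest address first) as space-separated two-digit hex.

4778715164996563482 in hexadecimal, padded to 64 bits, is 0x4251681FB464721A.
Split into bytes (most-significant first): 42 51 68 1F B4 64 72 1A.
Big-endian stores the most-significant byte at the lowest address.
So the memory order matches the most-significant-first order: 42 51 68 1F B4 64 72 1A.

42 51 68 1F B4 64 72 1A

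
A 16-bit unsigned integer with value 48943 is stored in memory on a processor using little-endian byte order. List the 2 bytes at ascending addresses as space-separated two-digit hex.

2F BF

48943 in hexadecimal, padded to 16 bits, is 0xBF2F.
Split into bytes (most-significant first): BF 2F.
Little-endian: lowest address holds the least-significant byte.
So at ascending addresses the bytes are 2F BF.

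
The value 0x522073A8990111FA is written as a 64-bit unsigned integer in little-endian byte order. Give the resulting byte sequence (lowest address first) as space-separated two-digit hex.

Split into bytes (most-significant first): 52 20 73 A8 99 01 11 FA.
Little-endian: lowest address holds the least-significant byte.
So at ascending addresses the bytes are FA 11 01 99 A8 73 20 52.

FA 11 01 99 A8 73 20 52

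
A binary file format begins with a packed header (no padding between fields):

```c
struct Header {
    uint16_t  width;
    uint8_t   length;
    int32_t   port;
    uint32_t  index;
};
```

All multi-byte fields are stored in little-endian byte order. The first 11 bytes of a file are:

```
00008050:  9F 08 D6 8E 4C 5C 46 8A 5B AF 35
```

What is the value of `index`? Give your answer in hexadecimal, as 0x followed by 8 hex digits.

`index` follows `width` (2 B), `length` (1 B), `port` (4 B), so it starts at offset 2 + 1 + 4 = 7 and occupies 4 bytes.
Bytes at offsets 7..10: 8A 5B AF 35.
In little-endian order the low byte comes first in memory.
Reassemble most-significant byte first: 35 AF 5B 8A → 0x35AF5B8A.

0x35AF5B8A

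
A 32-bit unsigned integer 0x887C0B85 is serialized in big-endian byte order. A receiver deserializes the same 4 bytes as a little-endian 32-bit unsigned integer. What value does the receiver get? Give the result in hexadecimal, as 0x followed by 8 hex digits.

Stored big-endian, the bytes at ascending addresses are 88 7C 0B 85.
Read back as little-endian, the first byte is least significant, giving 0x850B7C88.

0x850B7C88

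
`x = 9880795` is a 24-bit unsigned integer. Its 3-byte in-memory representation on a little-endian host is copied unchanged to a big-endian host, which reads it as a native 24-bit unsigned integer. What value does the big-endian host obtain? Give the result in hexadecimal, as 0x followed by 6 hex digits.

9880795 in 24-bit hexadecimal is 0x96C4DB.
Stored little-endian, the bytes at ascending addresses are DB C4 96.
Read back as big-endian, the last byte is least significant, giving 0xDBC496.

0xDBC496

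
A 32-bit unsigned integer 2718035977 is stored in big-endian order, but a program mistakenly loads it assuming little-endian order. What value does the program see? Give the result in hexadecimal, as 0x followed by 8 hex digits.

2718035977 in 32-bit hexadecimal is 0xA201F009.
Stored big-endian, the bytes at ascending addresses are A2 01 F0 09.
Read back as little-endian, the first byte is least significant, giving 0x09F001A2.

0x09F001A2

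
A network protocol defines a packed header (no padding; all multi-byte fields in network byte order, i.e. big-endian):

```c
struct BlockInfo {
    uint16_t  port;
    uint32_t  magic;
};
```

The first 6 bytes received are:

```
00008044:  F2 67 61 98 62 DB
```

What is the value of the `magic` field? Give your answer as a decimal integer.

1637376731

`magic` follows `port` (2 bytes), so it starts at byte offset 2 and occupies 4 bytes.
Bytes at offsets 2..5: 61 98 62 DB.
In big-endian order the high byte comes first in memory.
The bytes are already most-significant first: 0x619862DB.
0x619862DB = 1637376731.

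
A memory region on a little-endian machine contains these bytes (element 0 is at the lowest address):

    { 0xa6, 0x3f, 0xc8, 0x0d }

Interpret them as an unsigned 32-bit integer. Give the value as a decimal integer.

231227302

Little-endian stores the least-significant byte at the lowest address.
Reassemble most-significant byte first: 0D C8 3F A6 → 0x0DC83FA6.
0x0DC83FA6 = 231227302.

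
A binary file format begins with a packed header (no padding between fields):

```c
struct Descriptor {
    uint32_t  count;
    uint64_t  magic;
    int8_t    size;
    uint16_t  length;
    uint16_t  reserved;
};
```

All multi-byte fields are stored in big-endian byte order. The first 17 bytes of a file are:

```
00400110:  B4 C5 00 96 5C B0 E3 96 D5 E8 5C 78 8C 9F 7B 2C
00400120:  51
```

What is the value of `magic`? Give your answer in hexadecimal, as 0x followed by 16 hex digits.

0x5CB0E396D5E85C78

`magic` follows `count` (4 bytes), so it starts at byte offset 4 and occupies 8 bytes.
Bytes at offsets 4..11: 5C B0 E3 96 D5 E8 5C 78.
In big-endian order the high byte comes first in memory.
The bytes are already most-significant first: 0x5CB0E396D5E85C78.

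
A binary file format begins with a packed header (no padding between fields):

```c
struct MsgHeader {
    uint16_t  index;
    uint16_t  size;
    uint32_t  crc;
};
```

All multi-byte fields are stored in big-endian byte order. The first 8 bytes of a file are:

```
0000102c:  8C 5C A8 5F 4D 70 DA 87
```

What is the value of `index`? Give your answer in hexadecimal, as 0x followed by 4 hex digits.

`index` is the first field, at byte offset 0, occupying 2 bytes.
Bytes at offsets 0..1: 8C 5C.
In big-endian order the high byte comes first in memory.
The bytes are already most-significant first: 0x8C5C.

0x8C5C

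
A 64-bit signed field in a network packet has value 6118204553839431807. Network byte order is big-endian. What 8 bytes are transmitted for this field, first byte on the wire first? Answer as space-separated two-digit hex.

6118204553839431807 in hexadecimal, padded to 64 bits, is 0x54E83AA046C6D07F.
Split into bytes (most-significant first): 54 E8 3A A0 46 C6 D0 7F.
In big-endian order the high byte comes first in memory.
So the memory order matches the most-significant-first order: 54 E8 3A A0 46 C6 D0 7F.

54 E8 3A A0 46 C6 D0 7F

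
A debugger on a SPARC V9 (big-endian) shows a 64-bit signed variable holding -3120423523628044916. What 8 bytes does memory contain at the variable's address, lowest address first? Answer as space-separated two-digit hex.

Two's complement of -3120423523628044916 in 64 bits: 3120423523628044916 = 0x2B4DF8A97A9F5274; invert → 0xD4B207568560AD8B; add 1 → 0xD4B207568560AD8C.
Split into bytes (most-significant first): D4 B2 07 56 85 60 AD 8C.
Big-endian: lowest address holds the most-significant byte.
So the memory order matches the most-significant-first order: D4 B2 07 56 85 60 AD 8C.

D4 B2 07 56 85 60 AD 8C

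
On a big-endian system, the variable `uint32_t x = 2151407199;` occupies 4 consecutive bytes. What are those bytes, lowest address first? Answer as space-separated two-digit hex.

80 3B DE 5F

2151407199 in hexadecimal, padded to 32 bits, is 0x803BDE5F.
Split into bytes (most-significant first): 80 3B DE 5F.
Big-endian stores the most-significant byte at the lowest address.
So the memory order matches the most-significant-first order: 80 3B DE 5F.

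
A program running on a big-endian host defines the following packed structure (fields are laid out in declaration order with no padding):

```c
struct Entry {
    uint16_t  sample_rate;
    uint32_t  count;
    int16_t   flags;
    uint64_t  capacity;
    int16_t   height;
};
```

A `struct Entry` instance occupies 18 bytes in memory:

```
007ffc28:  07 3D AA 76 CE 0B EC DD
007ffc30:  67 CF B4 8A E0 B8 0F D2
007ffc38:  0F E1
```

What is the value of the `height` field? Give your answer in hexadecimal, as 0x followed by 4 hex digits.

0x0FE1

`height` follows `sample_rate` (2 B), `count` (4 B), `flags` (2 B), `capacity` (8 B), so it starts at offset 2 + 4 + 2 + 8 = 16 and occupies 2 bytes.
Bytes at offsets 16..17: 0F E1.
Big-endian stores the most-significant byte at the lowest address.
The bytes are already most-significant first: 0x0FE1.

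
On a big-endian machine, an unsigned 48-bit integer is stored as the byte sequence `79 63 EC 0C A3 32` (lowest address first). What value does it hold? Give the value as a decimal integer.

133470068974386

Big-endian: lowest address holds the most-significant byte.
The bytes are already most-significant first: 0x7963EC0CA332.
0x7963EC0CA332 = 133470068974386.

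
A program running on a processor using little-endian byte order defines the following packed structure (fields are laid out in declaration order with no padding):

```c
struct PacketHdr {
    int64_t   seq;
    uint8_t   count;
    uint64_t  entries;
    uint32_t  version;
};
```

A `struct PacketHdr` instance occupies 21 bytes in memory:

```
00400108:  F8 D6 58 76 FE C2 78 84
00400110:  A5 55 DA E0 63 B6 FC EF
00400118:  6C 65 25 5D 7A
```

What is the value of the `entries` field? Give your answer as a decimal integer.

`entries` follows `seq` (8 B), `count` (1 B), so it starts at offset 8 + 1 = 9 and occupies 8 bytes.
Bytes at offsets 9..16: 55 DA E0 63 B6 FC EF 6C.
Little-endian stores the least-significant byte at the lowest address.
Reassemble most-significant byte first: 6C EF FC B6 63 E0 DA 55 → 0x6CEFFCB663E0DA55.
0x6CEFFCB663E0DA55 = 7849770535819991637.

7849770535819991637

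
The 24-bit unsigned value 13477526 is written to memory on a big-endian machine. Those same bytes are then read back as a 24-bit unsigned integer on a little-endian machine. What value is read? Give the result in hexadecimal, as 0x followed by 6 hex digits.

0x96A6CD

13477526 in 24-bit hexadecimal is 0xCDA696.
Stored big-endian, the bytes at ascending addresses are CD A6 96.
Read back as little-endian, the first byte is least significant, giving 0x96A6CD.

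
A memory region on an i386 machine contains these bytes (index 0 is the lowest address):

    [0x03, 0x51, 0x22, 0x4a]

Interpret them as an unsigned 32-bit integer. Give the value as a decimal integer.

In little-endian order the low byte comes first in memory.
Reassemble most-significant byte first: 4A 22 51 03 → 0x4A225103.
0x4A225103 = 1243762947.

1243762947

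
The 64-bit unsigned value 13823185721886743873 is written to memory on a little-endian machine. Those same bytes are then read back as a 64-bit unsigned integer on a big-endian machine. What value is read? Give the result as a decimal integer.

13823185721886743873 in 64-bit hexadecimal is 0xBFD5D22CF94F9D41.
Stored little-endian, the bytes at ascending addresses are 41 9D 4F F9 2C D2 D5 BF.
Read back as big-endian, the last byte is least significant, giving 0x419D4FF92CD2D5BF.
0x419D4FF92CD2D5BF = 4728023115426354623.

4728023115426354623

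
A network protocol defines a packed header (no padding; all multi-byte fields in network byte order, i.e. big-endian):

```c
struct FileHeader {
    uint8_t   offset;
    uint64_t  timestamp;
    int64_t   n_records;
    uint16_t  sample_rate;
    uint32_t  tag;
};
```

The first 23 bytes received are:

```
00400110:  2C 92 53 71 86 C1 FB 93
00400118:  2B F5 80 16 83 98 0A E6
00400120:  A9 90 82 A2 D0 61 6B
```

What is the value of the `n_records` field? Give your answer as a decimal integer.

`n_records` follows `offset` (1 B), `timestamp` (8 B), so it starts at offset 1 + 8 = 9 and occupies 8 bytes.
Bytes at offsets 9..16: F5 80 16 83 98 0A E6 A9.
Big-endian: lowest address holds the most-significant byte.
The bytes are already most-significant first: 0xF5801683980AE6A9.
Top bit is set, so as a signed 64-bit value this is 0xF5801683980AE6A9 − 2^64 = -756579982950865239.

-756579982950865239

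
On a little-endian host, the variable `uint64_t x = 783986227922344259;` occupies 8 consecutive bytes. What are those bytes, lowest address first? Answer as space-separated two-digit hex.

783986227922344259 in hexadecimal, padded to 64 bits, is 0x0AE14752101C1943.
Split into bytes (most-significant first): 0A E1 47 52 10 1C 19 43.
In little-endian order the low byte comes first in memory.
So at ascending addresses the bytes are 43 19 1C 10 52 47 E1 0A.

43 19 1C 10 52 47 E1 0A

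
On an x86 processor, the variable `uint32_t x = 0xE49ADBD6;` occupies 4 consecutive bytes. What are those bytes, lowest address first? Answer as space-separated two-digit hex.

D6 DB 9A E4

Split into bytes (most-significant first): E4 9A DB D6.
Little-endian: lowest address holds the least-significant byte.
So at ascending addresses the bytes are D6 DB 9A E4.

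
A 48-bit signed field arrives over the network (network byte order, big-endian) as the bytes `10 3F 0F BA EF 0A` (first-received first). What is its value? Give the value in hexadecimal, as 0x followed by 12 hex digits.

Big-endian: lowest address holds the most-significant byte.
The bytes are already most-significant first: 0x103F0FBAEF0A.

0x103F0FBAEF0A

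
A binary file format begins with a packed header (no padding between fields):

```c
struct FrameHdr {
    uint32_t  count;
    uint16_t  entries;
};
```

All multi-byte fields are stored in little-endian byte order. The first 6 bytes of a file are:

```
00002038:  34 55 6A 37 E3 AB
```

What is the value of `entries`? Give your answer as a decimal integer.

44003

`entries` follows `count` (4 bytes), so it starts at byte offset 4 and occupies 2 bytes.
Bytes at offsets 4..5: E3 AB.
Little-endian stores the least-significant byte at the lowest address.
Reassemble most-significant byte first: AB E3 → 0xABE3.
0xABE3 = 44003.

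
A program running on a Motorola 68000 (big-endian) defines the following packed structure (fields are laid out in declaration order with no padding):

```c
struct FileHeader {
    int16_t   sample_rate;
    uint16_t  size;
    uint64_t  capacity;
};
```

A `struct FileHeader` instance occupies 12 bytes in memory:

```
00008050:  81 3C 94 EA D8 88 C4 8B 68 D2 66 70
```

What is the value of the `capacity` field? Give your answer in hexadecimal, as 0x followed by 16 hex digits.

0xD888C48B68D26670

`capacity` follows `sample_rate` (2 B), `size` (2 B), so it starts at offset 2 + 2 = 4 and occupies 8 bytes.
Bytes at offsets 4..11: D8 88 C4 8B 68 D2 66 70.
Big-endian stores the most-significant byte at the lowest address.
The bytes are already most-significant first: 0xD888C48B68D26670.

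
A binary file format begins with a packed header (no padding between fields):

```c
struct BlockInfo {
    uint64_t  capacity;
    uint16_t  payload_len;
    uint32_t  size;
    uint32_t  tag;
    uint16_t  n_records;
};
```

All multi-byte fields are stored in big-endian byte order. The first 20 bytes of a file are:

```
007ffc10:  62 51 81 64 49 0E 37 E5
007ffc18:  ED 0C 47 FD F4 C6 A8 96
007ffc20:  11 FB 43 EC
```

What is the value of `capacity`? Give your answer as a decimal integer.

`capacity` is the first field, at byte offset 0, occupying 8 bytes.
Bytes at offsets 0..7: 62 51 81 64 49 0E 37 E5.
In big-endian order the high byte comes first in memory.
The bytes are already most-significant first: 0x62518164490E37E5.
0x62518164490E37E5 = 7084585956552882149.

7084585956552882149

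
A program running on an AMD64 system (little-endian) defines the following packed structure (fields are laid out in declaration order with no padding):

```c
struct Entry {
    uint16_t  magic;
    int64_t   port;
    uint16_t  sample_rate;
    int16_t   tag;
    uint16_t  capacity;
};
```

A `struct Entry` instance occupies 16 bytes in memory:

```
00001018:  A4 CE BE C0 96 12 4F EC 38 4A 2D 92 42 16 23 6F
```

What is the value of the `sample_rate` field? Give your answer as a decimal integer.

`sample_rate` follows `magic` (2 B), `port` (8 B), so it starts at offset 2 + 8 = 10 and occupies 2 bytes.
Bytes at offsets 10..11: 2D 92.
Little-endian: lowest address holds the least-significant byte.
Reassemble most-significant byte first: 92 2D → 0x922D.
0x922D = 37421.

37421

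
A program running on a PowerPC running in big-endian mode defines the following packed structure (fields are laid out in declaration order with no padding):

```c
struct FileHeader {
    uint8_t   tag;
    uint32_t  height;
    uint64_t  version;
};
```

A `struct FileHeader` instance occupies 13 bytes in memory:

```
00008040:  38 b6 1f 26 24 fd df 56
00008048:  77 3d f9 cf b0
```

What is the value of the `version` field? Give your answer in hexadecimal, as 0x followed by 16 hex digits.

`version` follows `tag` (1 B), `height` (4 B), so it starts at offset 1 + 4 = 5 and occupies 8 bytes.
Bytes at offsets 5..12: FD DF 56 77 3D F9 CF B0.
In big-endian order the high byte comes first in memory.
The bytes are already most-significant first: 0xFDDF56773DF9CFB0.

0xFDDF56773DF9CFB0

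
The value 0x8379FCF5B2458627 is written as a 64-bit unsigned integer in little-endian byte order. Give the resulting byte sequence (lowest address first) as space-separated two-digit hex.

27 86 45 B2 F5 FC 79 83

Split into bytes (most-significant first): 83 79 FC F5 B2 45 86 27.
Little-endian: lowest address holds the least-significant byte.
So at ascending addresses the bytes are 27 86 45 B2 F5 FC 79 83.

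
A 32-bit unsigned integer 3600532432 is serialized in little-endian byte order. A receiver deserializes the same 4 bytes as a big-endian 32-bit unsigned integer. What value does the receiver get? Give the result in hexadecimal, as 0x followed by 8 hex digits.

3600532432 in 32-bit hexadecimal is 0xD69BC3D0.
Stored little-endian, the bytes at ascending addresses are D0 C3 9B D6.
Read back as big-endian, the last byte is least significant, giving 0xD0C39BD6.

0xD0C39BD6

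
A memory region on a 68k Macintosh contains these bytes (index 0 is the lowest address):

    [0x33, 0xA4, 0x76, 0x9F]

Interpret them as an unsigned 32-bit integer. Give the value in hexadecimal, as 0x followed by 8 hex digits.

0x33A4769F

Big-endian stores the most-significant byte at the lowest address.
The bytes are already most-significant first: 0x33A4769F.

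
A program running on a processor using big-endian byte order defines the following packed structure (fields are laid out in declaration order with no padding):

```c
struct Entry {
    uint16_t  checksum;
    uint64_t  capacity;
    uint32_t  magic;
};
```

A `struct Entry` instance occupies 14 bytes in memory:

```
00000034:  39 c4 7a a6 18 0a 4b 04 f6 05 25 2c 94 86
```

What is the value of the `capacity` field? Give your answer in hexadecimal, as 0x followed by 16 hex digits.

`capacity` follows `checksum` (2 bytes), so it starts at byte offset 2 and occupies 8 bytes.
Bytes at offsets 2..9: 7A A6 18 0A 4B 04 F6 05.
Big-endian: lowest address holds the most-significant byte.
The bytes are already most-significant first: 0x7AA6180A4B04F605.

0x7AA6180A4B04F605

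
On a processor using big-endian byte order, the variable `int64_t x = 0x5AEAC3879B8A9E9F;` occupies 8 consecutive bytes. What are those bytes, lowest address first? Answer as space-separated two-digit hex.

Split into bytes (most-significant first): 5A EA C3 87 9B 8A 9E 9F.
Big-endian: lowest address holds the most-significant byte.
So the memory order matches the most-significant-first order: 5A EA C3 87 9B 8A 9E 9F.

5A EA C3 87 9B 8A 9E 9F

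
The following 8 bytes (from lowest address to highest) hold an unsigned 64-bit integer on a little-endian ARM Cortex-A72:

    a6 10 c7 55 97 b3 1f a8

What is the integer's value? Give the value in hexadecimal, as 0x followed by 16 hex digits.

0xA81FB39755C710A6

In little-endian order the low byte comes first in memory.
Reassemble most-significant byte first: A8 1F B3 97 55 C7 10 A6 → 0xA81FB39755C710A6.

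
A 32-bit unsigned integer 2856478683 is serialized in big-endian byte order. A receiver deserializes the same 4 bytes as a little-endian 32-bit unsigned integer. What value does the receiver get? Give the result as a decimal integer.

2856478683 in 32-bit hexadecimal is 0xAA4267DB.
Stored big-endian, the bytes at ascending addresses are AA 42 67 DB.
Read back as little-endian, the first byte is least significant, giving 0xDB6742AA.
0xDB6742AA = 3680977578.

3680977578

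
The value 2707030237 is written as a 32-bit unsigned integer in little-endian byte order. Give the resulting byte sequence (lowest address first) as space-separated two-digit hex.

2707030237 in hexadecimal, padded to 32 bits, is 0xA15A00DD.
Split into bytes (most-significant first): A1 5A 00 DD.
Little-endian: lowest address holds the least-significant byte.
So at ascending addresses the bytes are DD 00 5A A1.

DD 00 5A A1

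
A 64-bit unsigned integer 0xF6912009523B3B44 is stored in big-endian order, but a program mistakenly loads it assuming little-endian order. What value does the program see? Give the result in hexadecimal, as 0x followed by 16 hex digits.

Stored big-endian, the bytes at ascending addresses are F6 91 20 09 52 3B 3B 44.
Read back as little-endian, the first byte is least significant, giving 0x443B3B52092091F6.

0x443B3B52092091F6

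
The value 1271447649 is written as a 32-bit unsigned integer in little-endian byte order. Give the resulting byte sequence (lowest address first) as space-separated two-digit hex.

61 C0 C8 4B

1271447649 in hexadecimal, padded to 32 bits, is 0x4BC8C061.
Split into bytes (most-significant first): 4B C8 C0 61.
In little-endian order the low byte comes first in memory.
So at ascending addresses the bytes are 61 C0 C8 4B.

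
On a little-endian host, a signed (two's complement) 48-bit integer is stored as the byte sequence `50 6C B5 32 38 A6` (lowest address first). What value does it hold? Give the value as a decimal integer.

Little-endian: lowest address holds the least-significant byte.
Reassemble most-significant byte first: A6 38 32 B5 6C 50 → 0xA63832B56C50.
Top bit is set, so as a signed 48-bit value this is 0xA63832B56C50 − 2^48 = -98714677580720.

-98714677580720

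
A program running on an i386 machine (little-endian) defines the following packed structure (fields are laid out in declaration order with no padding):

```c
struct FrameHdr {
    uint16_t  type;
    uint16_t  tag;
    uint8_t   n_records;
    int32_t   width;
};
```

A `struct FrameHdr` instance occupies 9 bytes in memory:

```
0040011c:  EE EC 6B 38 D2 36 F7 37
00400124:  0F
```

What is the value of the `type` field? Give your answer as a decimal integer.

60654

`type` is the first field, at byte offset 0, occupying 2 bytes.
Bytes at offsets 0..1: EE EC.
Little-endian stores the least-significant byte at the lowest address.
Reassemble most-significant byte first: EC EE → 0xECEE.
0xECEE = 60654.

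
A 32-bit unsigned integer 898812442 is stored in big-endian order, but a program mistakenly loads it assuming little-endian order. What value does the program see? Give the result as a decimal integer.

449483317

898812442 in 32-bit hexadecimal is 0x3592CA1A.
Stored big-endian, the bytes at ascending addresses are 35 92 CA 1A.
Read back as little-endian, the first byte is least significant, giving 0x1ACA9235.
0x1ACA9235 = 449483317.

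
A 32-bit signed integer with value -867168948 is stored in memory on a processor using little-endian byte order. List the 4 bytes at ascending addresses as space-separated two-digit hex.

4C 0D 50 CC

Two's complement of -867168948 in 32 bits: 867168948 = 0x33AFF2B4; invert → 0xCC500D4B; add 1 → 0xCC500D4C.
Split into bytes (most-significant first): CC 50 0D 4C.
In little-endian order the low byte comes first in memory.
So at ascending addresses the bytes are 4C 0D 50 CC.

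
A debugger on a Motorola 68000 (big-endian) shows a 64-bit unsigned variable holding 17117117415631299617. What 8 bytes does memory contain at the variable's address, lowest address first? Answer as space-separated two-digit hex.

17117117415631299617 in hexadecimal, padded to 64 bits, is 0xED8C3799615B2421.
Split into bytes (most-significant first): ED 8C 37 99 61 5B 24 21.
Big-endian: lowest address holds the most-significant byte.
So the memory order matches the most-significant-first order: ED 8C 37 99 61 5B 24 21.

ED 8C 37 99 61 5B 24 21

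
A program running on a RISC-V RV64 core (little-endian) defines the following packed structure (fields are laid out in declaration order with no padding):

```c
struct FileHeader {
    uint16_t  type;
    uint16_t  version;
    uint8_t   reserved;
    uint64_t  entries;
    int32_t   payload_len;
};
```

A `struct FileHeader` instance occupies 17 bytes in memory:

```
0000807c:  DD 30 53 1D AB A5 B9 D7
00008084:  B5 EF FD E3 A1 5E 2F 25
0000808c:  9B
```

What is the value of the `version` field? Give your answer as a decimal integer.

`version` follows `type` (2 bytes), so it starts at byte offset 2 and occupies 2 bytes.
Bytes at offsets 2..3: 53 1D.
Little-endian stores the least-significant byte at the lowest address.
Reassemble most-significant byte first: 1D 53 → 0x1D53.
0x1D53 = 7507.

7507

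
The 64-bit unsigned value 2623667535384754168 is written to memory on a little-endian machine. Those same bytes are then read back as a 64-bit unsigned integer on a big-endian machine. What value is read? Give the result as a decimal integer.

2623667535384754168 in 64-bit hexadecimal is 0x246923B8FF5537F8.
Stored little-endian, the bytes at ascending addresses are F8 37 55 FF B8 23 69 24.
Read back as big-endian, the last byte is least significant, giving 0xF83755FFB8236924.
0xF83755FFB8236924 = 17885859001919564068.

17885859001919564068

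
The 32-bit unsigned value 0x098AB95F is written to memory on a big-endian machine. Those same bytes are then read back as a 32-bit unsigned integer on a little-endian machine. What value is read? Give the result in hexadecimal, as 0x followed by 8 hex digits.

0x5FB98A09

Stored big-endian, the bytes at ascending addresses are 09 8A B9 5F.
Read back as little-endian, the first byte is least significant, giving 0x5FB98A09.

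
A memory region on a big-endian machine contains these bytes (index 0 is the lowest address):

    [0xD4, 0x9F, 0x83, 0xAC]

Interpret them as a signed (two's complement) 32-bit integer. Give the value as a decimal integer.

Big-endian stores the most-significant byte at the lowest address.
The bytes are already most-significant first: 0xD49F83AC.
Top bit is set, so as a signed 32-bit value this is 0xD49F83AC − 2^32 = -727743572.

-727743572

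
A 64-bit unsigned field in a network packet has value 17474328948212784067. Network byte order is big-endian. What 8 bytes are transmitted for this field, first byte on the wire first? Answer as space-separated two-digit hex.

F2 81 49 98 6E 8C 5B C3

17474328948212784067 in hexadecimal, padded to 64 bits, is 0xF28149986E8C5BC3.
Split into bytes (most-significant first): F2 81 49 98 6E 8C 5B C3.
Big-endian: lowest address holds the most-significant byte.
So the memory order matches the most-significant-first order: F2 81 49 98 6E 8C 5B C3.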